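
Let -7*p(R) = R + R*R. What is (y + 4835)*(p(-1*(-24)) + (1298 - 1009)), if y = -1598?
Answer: 4606251/7 ≈ 6.5804e+5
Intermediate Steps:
p(R) = -R/7 - R²/7 (p(R) = -(R + R*R)/7 = -(R + R²)/7 = -R/7 - R²/7)
(y + 4835)*(p(-1*(-24)) + (1298 - 1009)) = (-1598 + 4835)*(-(-1*(-24))*(1 - 1*(-24))/7 + (1298 - 1009)) = 3237*(-⅐*24*(1 + 24) + 289) = 3237*(-⅐*24*25 + 289) = 3237*(-600/7 + 289) = 3237*(1423/7) = 4606251/7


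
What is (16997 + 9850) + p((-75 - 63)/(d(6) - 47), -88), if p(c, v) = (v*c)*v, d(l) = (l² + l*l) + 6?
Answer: -236415/31 ≈ -7626.3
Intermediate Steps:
d(l) = 6 + 2*l² (d(l) = (l² + l²) + 6 = 2*l² + 6 = 6 + 2*l²)
p(c, v) = c*v² (p(c, v) = (c*v)*v = c*v²)
(16997 + 9850) + p((-75 - 63)/(d(6) - 47), -88) = (16997 + 9850) + ((-75 - 63)/((6 + 2*6²) - 47))*(-88)² = 26847 - 138/((6 + 2*36) - 47)*7744 = 26847 - 138/((6 + 72) - 47)*7744 = 26847 - 138/(78 - 47)*7744 = 26847 - 138/31*7744 = 26847 - 1068672/31 = -236415/31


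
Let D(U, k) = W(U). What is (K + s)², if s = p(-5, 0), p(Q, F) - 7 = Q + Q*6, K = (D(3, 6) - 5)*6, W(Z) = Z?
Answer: 1600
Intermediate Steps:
D(U, k) = U
K = -12 (K = (3 - 5)*6 = -2*6 = -12)
p(Q, F) = 7 + 7*Q (p(Q, F) = 7 + (Q + Q*6) = 7 + (Q + 6*Q) = 7 + 7*Q)
s = -28 (s = 7 + 7*(-5) = 7 - 35 = -28)
(K + s)² = (-12 - 28)² = (-40)² = 1600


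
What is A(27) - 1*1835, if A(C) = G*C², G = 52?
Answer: 36073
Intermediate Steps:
A(C) = 52*C²
A(27) - 1*1835 = 52*27² - 1*1835 = 52*729 - 1835 = 37908 - 1835 = 36073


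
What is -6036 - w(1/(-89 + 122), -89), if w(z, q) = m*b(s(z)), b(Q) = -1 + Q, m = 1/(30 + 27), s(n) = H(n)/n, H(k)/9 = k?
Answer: -344060/57 ≈ -6036.1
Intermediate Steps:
H(k) = 9*k
s(n) = 9 (s(n) = (9*n)/n = 9)
m = 1/57 ≈ 0.017544
w(z, q) = 8/57 (w(z, q) = (-1 + 9)/57 = (1/57)*8 = 8/57)
-6036 - w(1/(-89 + 122), -89) = -6036 - 1*8/57 = -6036 - 8/57 = -344060/57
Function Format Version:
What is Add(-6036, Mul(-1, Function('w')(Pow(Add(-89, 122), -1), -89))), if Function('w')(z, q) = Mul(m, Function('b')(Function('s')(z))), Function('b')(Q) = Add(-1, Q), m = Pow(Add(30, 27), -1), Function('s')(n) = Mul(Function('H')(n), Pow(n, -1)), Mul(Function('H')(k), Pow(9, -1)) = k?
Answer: Rational(-344060, 57) ≈ -6036.1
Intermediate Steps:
Function('H')(k) = Mul(9, k)
Function('s')(n) = 9 (Function('s')(n) = Mul(Mul(9, n), Pow(n, -1)) = 9)
m = Rational(1, 57) (m = Pow(57, -1) = Rational(1, 57) ≈ 0.017544)
Function('w')(z, q) = Rational(8, 57) (Function('w')(z, q) = Mul(Rational(1, 57), Add(-1, 9)) = Mul(Rational(1, 57), 8) = Rational(8, 57))
Add(-6036, Mul(-1, Function('w')(Pow(Add(-89, 122), -1), -89))) = Add(-6036, Mul(-1, Rational(8, 57))) = Add(-6036, Rational(-8, 57)) = Rational(-344060, 57)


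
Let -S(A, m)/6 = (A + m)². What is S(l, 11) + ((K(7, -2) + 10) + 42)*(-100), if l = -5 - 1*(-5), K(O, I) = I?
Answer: -5726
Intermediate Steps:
l = 0 (l = -5 + 5 = 0)
S(A, m) = -6*(A + m)²
S(l, 11) + ((K(7, -2) + 10) + 42)*(-100) = -6*(0 + 11)² + ((-2 + 10) + 42)*(-100) = -6*11² + (8 + 42)*(-100) = -6*121 + 50*(-100) = -726 - 5000 = -5726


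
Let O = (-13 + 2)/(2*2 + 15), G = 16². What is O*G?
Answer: -2816/19 ≈ -148.21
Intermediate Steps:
G = 256
O = -11/19 (O = -11/(4 + 15) = -11/19 ≈ -0.57895)
O*G = -11/19*256 = -2816/19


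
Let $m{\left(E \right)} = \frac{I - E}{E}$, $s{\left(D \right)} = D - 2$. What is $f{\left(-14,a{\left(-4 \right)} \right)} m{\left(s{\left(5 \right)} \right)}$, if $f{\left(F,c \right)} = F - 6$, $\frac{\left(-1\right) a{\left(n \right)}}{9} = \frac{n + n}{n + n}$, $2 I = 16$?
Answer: $- \frac{100}{3} \approx -33.333$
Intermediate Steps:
$I = 8$ ($I = \frac{1}{2} \cdot 16 = 8$)
$a{\left(n \right)} = -9$ ($a{\left(n \right)} = - 9 \frac{n + n}{n + n} = - 9 \frac{2 n}{2 n} = - 9 \cdot 2 n \frac{1}{2 n} = \left(-9\right) 1 = -9$)
$s{\left(D \right)} = -2 + D$ ($s{\left(D \right)} = D - 2 = -2 + D$)
$f{\left(F,c \right)} = -6 + F$
$m{\left(E \right)} = \frac{8 - E}{E}$
$f{\left(-14,a{\left(-4 \right)} \right)} m{\left(s{\left(5 \right)} \right)} = \left(-6 - 14\right) \frac{8 - \left(-2 + 5\right)}{-2 + 5} = - 20 \frac{8 - 3}{3} = - 20 \cdot \frac{1}{3} \cdot 5 = \left(-20\right) \frac{5}{3} = - \frac{100}{3}$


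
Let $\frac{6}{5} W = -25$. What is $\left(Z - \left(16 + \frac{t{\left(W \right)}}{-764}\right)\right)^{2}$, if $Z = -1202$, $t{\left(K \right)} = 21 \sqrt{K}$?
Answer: $\frac{1731854031033}{1167392} - \frac{21315 i \sqrt{30}}{382} \approx 1.4835 \cdot 10^{6} - 305.62 i$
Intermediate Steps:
$W = - \frac{125}{6}$ ($W = \frac{5}{6} \left(-25\right) = - \frac{125}{6} \approx -20.833$)
$\left(Z - \left(16 + \frac{t{\left(W \right)}}{-764}\right)\right)^{2} = \left(-1202 + \left(\left(-361 + 345\right) - \frac{21 \sqrt{- \frac{125}{6}}}{-764}\right)\right)^{2} = \left(-1202 - \left(16 + 21 \frac{5 i \sqrt{30}}{6} \left(- \frac{1}{764}\right)\right)\right)^{2} = \left(-1202 - \left(16 + \frac{35 i \sqrt{30}}{2} \left(- \frac{1}{764}\right)\right)\right)^{2} = \left(-1202 - \left(16 - \frac{35 i \sqrt{30}}{1528}\right)\right)^{2} = \left(-1218 + \frac{35 i \sqrt{30}}{1528}\right)^{2}$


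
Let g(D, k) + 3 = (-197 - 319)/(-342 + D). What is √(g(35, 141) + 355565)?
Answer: 5*√1340460854/307 ≈ 596.29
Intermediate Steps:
g(D, k) = -3 - 516/(-342 + D) (g(D, k) = -3 + (-197 - 319)/(-342 + D) = -3 - 516/(-342 + D))
√(g(35, 141) + 355565) = √(3*(170 - 1*35)/(-342 + 35) + 355565) = √(3*(170 - 35)/(-307) + 355565) = √(3*(-1/307)*135 + 355565) = √(-405/307 + 355565) = √(109158050/307) = 5*√1340460854/307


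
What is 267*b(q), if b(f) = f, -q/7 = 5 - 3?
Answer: -3738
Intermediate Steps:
q = -14 (q = -7*(5 - 3) = -7*2 = -14)
267*b(q) = 267*(-14) = -3738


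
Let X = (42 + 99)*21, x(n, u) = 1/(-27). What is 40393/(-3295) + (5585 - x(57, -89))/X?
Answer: -2732426351/263425365 ≈ -10.373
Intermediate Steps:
x(n, u) = -1/27
X = 2961 (X = 141*21 = 2961)
40393/(-3295) + (5585 - x(57, -89))/X = 40393/(-3295) + (5585 - 1*(-1/27))/2961 = 40393*(-1/3295) + (5585 + 1/27)*(1/2961) = -40393/3295 + (150796/27)*(1/2961) = -40393/3295 + 150796/79947 = -2732426351/263425365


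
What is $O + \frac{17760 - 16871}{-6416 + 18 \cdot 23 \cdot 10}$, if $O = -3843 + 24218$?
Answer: $\frac{46372611}{2276} \approx 20375.0$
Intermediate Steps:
$O = 20375$
$O + \frac{17760 - 16871}{-6416 + 18 \cdot 23 \cdot 10} = 20375 + \frac{17760 - 16871}{-6416 + 18 \cdot 23 \cdot 10} = 20375 + \frac{889}{-6416 + 414 \cdot 10} = 20375 + \frac{889}{-6416 + 4140} = 20375 + \frac{889}{-2276} = 20375 + 889 \left(- \frac{1}{2276}\right) = 20375 - \frac{889}{2276} = \frac{46372611}{2276}$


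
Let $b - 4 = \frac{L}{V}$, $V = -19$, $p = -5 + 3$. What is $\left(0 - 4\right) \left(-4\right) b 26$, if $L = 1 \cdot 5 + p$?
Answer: $\frac{30368}{19} \approx 1598.3$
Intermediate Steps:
$p = -2$
$L = 3$ ($L = 1 \cdot 5 - 2 = 5 - 2 = 3$)
$b = \frac{73}{19}$ ($b = 4 + \frac{3}{-19} = 4 + 3 \left(- \frac{1}{19}\right) = 4 - \frac{3}{19} = \frac{73}{19} \approx 3.8421$)
$\left(0 - 4\right) \left(-4\right) b 26 = \left(0 - 4\right) \left(-4\right) \frac{73}{19} \cdot 26 = \left(-4\right) \left(-4\right) \frac{73}{19} \cdot 26 = 16 \cdot \frac{73}{19} \cdot 26 = \frac{1168}{19} \cdot 26 = \frac{30368}{19}$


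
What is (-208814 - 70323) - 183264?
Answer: -462401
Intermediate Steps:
(-208814 - 70323) - 183264 = -279137 - 183264 = -462401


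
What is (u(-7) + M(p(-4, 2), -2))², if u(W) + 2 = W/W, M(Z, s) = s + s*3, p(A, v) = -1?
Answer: 81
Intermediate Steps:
M(Z, s) = 4*s (M(Z, s) = s + 3*s = 4*s)
u(W) = -1 (u(W) = -2 + W/W = -2 + 1 = -1)
(u(-7) + M(p(-4, 2), -2))² = (-1 + 4*(-2))² = (-1 - 8)² = (-9)² = 81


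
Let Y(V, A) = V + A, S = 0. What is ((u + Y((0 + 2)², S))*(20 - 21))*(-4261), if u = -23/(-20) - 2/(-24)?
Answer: 668977/30 ≈ 22299.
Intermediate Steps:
Y(V, A) = A + V
u = 37/30 (u = -23*(-1/20) - 2*(-1/24) = 23/20 + 1/12 = 37/30 ≈ 1.2333)
((u + Y((0 + 2)², S))*(20 - 21))*(-4261) = ((37/30 + (0 + (0 + 2)²))*(20 - 21))*(-4261) = ((37/30 + (0 + 2²))*(-1))*(-4261) = ((37/30 + (0 + 4))*(-1))*(-4261) = ((37/30 + 4)*(-1))*(-4261) = ((157/30)*(-1))*(-4261) = -157/30*(-4261) = 668977/30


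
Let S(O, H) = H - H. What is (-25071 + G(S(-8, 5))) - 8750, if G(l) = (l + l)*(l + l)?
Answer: -33821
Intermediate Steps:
S(O, H) = 0
G(l) = 4*l² (G(l) = (2*l)*(2*l) = 4*l²)
(-25071 + G(S(-8, 5))) - 8750 = (-25071 + 4*0²) - 8750 = (-25071 + 4*0) - 8750 = (-25071 + 0) - 8750 = -25071 - 8750 = -33821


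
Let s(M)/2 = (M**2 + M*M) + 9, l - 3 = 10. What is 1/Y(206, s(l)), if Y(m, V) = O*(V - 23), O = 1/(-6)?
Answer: -6/671 ≈ -0.0089419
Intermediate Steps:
O = -1/6 ≈ -0.16667
l = 13 (l = 3 + 10 = 13)
s(M) = 18 + 4*M**2 (s(M) = 2*((M**2 + M*M) + 9) = 2*((M**2 + M**2) + 9) = 2*(2*M**2 + 9) = 2*(9 + 2*M**2) = 18 + 4*M**2)
Y(m, V) = 23/6 - V/6 (Y(m, V) = -(V - 23)/6 = -(-23 + V)/6 = 23/6 - V/6)
1/Y(206, s(l)) = 1/(23/6 - (18 + 4*13**2)/6) = 1/(23/6 - (18 + 4*169)/6) = 1/(23/6 - (18 + 676)/6) = 1/(23/6 - 1/6*694) = 1/(23/6 - 347/3) = 1/(-671/6) = -6/671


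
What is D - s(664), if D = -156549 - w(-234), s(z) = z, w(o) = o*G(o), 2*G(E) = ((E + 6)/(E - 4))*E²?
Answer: 711627181/119 ≈ 5.9801e+6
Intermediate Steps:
G(E) = E²*(6 + E)/(2*(-4 + E)) (G(E) = (((E + 6)/(E - 4))*E²)/2 = (((6 + E)/(-4 + E))*E²)/2 = (E²*(6 + E)/(-4 + E))/2 = E²*(6 + E)/(2*(-4 + E)))
w(o) = o³*(6 + o)/(2*(-4 + o)) (w(o) = o*(o²*(6 + o)/(2*(-4 + o))) = o³*(6 + o)/(2*(-4 + o)))
D = 711706197/119 (D = -156549 - (-234)³*(6 - 234)/(2*(-4 - 234)) = -156549 - (-12812904)*(-228)/(2*(-238)) = -156549 - (-12812904)*(-1)*(-228)/(2*238) = -156549 - 1*(-730335528/119) = -156549 + 730335528/119 = 711706197/119 ≈ 5.9807e+6)
D - s(664) = 711706197/119 - 1*664 = 711706197/119 - 664 = 711627181/119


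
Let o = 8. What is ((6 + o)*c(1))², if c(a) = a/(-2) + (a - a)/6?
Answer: 49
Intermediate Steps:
c(a) = -a/2 (c(a) = a*(-½) + 0*(⅙) = -a/2 + 0 = -a/2)
((6 + o)*c(1))² = ((6 + 8)*(-½*1))² = (14*(-½))² = (-7)² = 49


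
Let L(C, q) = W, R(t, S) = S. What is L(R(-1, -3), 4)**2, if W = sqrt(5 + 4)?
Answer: 9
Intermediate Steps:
W = 3 (W = sqrt(9) = 3)
L(C, q) = 3
L(R(-1, -3), 4)**2 = 3**2 = 9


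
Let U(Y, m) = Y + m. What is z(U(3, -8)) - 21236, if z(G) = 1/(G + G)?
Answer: -212361/10 ≈ -21236.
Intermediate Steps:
z(G) = 1/(2*G)
z(U(3, -8)) - 21236 = 1/(2*(3 - 8)) - 21236 = (½)/(-5) - 21236 = (½)*(-⅕) - 21236 = -⅒ - 21236 = -212361/10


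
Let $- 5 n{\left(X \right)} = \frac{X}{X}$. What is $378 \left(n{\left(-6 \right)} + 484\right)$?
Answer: $\frac{914382}{5} \approx 1.8288 \cdot 10^{5}$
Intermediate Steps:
$n{\left(X \right)} = - \frac{1}{5}$ ($n{\left(X \right)} = - \frac{X \frac{1}{X}}{5} = \left(- \frac{1}{5}\right) 1 = - \frac{1}{5}$)
$378 \left(n{\left(-6 \right)} + 484\right) = 378 \left(- \frac{1}{5} + 484\right) = 378 \cdot \frac{2419}{5} = \frac{914382}{5}$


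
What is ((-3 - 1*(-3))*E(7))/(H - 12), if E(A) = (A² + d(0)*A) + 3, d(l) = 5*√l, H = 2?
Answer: 0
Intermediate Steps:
E(A) = 3 + A² (E(A) = (A² + (5*√0)*A) + 3 = (A² + (5*0)*A) + 3 = (A² + 0*A) + 3 = (A² + 0) + 3 = A² + 3 = 3 + A²)
((-3 - 1*(-3))*E(7))/(H - 12) = ((-3 - 1*(-3))*(3 + 7²))/(2 - 12) = ((-3 + 3)*(3 + 49))/(-10) = (0*52)*(-⅒) = 0*(-⅒) = 0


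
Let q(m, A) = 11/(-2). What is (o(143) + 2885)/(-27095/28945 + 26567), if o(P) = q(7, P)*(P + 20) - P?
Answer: 21367199/307581888 ≈ 0.069468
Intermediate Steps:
q(m, A) = -11/2 (q(m, A) = 11*(-1/2) = -11/2)
o(P) = -110 - 13*P/2 (o(P) = -11*(P + 20)/2 - P = -11*(20 + P)/2 - P = (-110 - 11*P/2) - P = -110 - 13*P/2)
(o(143) + 2885)/(-27095/28945 + 26567) = ((-110 - 13/2*143) + 2885)/(-27095/28945 + 26567) = ((-110 - 1859/2) + 2885)/(-27095*1/28945 + 26567) = (-2079/2 + 2885)/(-5419/5789 + 26567) = 3691/(2*(153790944/5789)) = (3691/2)*(5789/153790944) = 21367199/307581888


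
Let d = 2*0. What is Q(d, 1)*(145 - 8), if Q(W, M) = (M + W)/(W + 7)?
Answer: 137/7 ≈ 19.571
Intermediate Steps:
d = 0
Q(W, M) = (M + W)/(7 + W)
Q(d, 1)*(145 - 8) = ((1 + 0)/(7 + 0))*(145 - 8) = (1/7)*137 = ((⅐)*1)*137 = (⅐)*137 = 137/7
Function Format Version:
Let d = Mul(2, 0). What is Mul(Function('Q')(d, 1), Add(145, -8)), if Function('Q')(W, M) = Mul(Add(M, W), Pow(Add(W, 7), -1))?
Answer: Rational(137, 7) ≈ 19.571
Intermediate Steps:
d = 0
Function('Q')(W, M) = Mul(Pow(Add(7, W), -1), Add(M, W)) (Function('Q')(W, M) = Mul(Add(M, W), Pow(Add(7, W), -1)) = Mul(Pow(Add(7, W), -1), Add(M, W)))
Mul(Function('Q')(d, 1), Add(145, -8)) = Mul(Mul(Pow(Add(7, 0), -1), Add(1, 0)), Add(145, -8)) = Mul(Mul(Pow(7, -1), 1), 137) = Mul(Mul(Rational(1, 7), 1), 137) = Mul(Rational(1, 7), 137) = Rational(137, 7)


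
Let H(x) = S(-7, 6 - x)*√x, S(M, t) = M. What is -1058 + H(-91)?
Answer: -1058 - 7*I*√91 ≈ -1058.0 - 66.776*I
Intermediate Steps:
H(x) = -7*√x
-1058 + H(-91) = -1058 - 7*I*√91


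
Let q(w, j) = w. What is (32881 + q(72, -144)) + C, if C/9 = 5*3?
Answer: 33088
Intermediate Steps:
C = 135 (C = 9*(5*3) = 9*15 = 135)
(32881 + q(72, -144)) + C = (32881 + 72) + 135 = 32953 + 135 = 33088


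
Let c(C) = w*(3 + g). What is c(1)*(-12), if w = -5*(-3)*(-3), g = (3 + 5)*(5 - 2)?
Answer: 14580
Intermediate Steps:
g = 24 (g = 8*3 = 24)
w = -45 (w = 15*(-3) = -45)
c(C) = -1215 (c(C) = -45*(3 + 24) = -45*27 = -1215)
c(1)*(-12) = -1215*(-12) = 14580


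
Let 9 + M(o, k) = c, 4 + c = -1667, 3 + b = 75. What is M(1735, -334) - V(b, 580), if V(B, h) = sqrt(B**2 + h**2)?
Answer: -1680 - 4*sqrt(21349) ≈ -2264.5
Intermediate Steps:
b = 72 (b = -3 + 75 = 72)
c = -1671 (c = -4 - 1667 = -1671)
M(o, k) = -1680 (M(o, k) = -9 - 1671 = -1680)
M(1735, -334) - V(b, 580) = -1680 - sqrt(72**2 + 580**2) = -1680 - sqrt(5184 + 336400) = -1680 - sqrt(341584) = -1680 - 4*sqrt(21349)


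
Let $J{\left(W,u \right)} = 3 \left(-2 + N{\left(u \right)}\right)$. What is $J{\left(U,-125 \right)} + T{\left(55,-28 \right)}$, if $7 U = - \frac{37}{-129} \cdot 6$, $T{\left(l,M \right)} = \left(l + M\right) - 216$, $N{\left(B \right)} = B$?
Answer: $-570$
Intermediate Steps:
$T{\left(l,M \right)} = -216 + M + l$ ($T{\left(l,M \right)} = \left(M + l\right) - 216 = -216 + M + l$)
$U = \frac{74}{301}$ ($U = \frac{- \frac{37}{-129} \cdot 6}{7} = \frac{\left(-37\right) \left(- \frac{1}{129}\right) 6}{7} = \frac{\frac{37}{129} \cdot 6}{7} = \frac{1}{7} \cdot \frac{74}{43} = \frac{74}{301} \approx 0.24585$)
$J{\left(W,u \right)} = -6 + 3 u$ ($J{\left(W,u \right)} = 3 \left(-2 + u\right) = -6 + 3 u$)
$J{\left(U,-125 \right)} + T{\left(55,-28 \right)} = \left(-6 + 3 \left(-125\right)\right) - 189 = \left(-6 - 375\right) - 189 = -381 - 189 = -570$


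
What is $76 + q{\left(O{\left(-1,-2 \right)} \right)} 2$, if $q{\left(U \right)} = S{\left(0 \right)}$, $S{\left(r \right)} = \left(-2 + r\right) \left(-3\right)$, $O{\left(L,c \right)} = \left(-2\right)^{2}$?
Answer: $88$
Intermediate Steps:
$O{\left(L,c \right)} = 4$
$S{\left(r \right)} = 6 - 3 r$
$q{\left(U \right)} = 6$ ($q{\left(U \right)} = 6 - 0 = 6 + 0 = 6$)
$76 + q{\left(O{\left(-1,-2 \right)} \right)} 2 = 76 + 6 \cdot 2 = 76 + 12 = 88$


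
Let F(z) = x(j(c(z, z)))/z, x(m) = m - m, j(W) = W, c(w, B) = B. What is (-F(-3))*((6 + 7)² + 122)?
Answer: 0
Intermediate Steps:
x(m) = 0
F(z) = 0 (F(z) = 0/z = 0)
(-F(-3))*((6 + 7)² + 122) = (-1*0)*((6 + 7)² + 122) = 0*(13² + 122) = 0*(169 + 122) = 0*291 = 0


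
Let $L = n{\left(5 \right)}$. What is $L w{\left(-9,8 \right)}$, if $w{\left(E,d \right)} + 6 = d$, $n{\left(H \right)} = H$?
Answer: $10$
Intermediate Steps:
$w{\left(E,d \right)} = -6 + d$
$L = 5$
$L w{\left(-9,8 \right)} = 5 \left(-6 + 8\right) = 5 \cdot 2 = 10$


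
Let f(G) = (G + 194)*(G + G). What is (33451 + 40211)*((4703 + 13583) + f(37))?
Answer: 2606161560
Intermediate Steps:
f(G) = 2*G*(194 + G) (f(G) = (194 + G)*(2*G) = 2*G*(194 + G))
(33451 + 40211)*((4703 + 13583) + f(37)) = (33451 + 40211)*((4703 + 13583) + 2*37*(194 + 37)) = 73662*(18286 + 2*37*231) = 73662*(18286 + 17094) = 73662*35380 = 2606161560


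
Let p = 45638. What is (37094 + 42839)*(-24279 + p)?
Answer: 1707288947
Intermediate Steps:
(37094 + 42839)*(-24279 + p) = (37094 + 42839)*(-24279 + 45638) = 79933*21359 = 1707288947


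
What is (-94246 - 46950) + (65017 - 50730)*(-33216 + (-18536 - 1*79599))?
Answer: -1876752933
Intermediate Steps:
(-94246 - 46950) + (65017 - 50730)*(-33216 + (-18536 - 1*79599)) = -141196 + 14287*(-33216 + (-18536 - 79599)) = -141196 + 14287*(-33216 - 98135) = -141196 + 14287*(-131351) = -141196 - 1876611737 = -1876752933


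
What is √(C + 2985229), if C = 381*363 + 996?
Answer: 4*√195283 ≈ 1767.6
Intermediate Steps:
C = 139299 (C = 138303 + 996 = 139299)
√(C + 2985229) = √(139299 + 2985229) = √3124528 = 4*√195283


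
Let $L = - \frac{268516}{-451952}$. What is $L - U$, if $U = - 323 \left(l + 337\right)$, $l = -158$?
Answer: $\frac{6532694325}{112988} \approx 57818.0$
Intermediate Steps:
$U = -57817$ ($U = - 323 \left(-158 + 337\right) = \left(-323\right) 179 = -57817$)
$L = \frac{67129}{112988}$ ($L = \left(-268516\right) \left(- \frac{1}{451952}\right) = \frac{67129}{112988} \approx 0.59412$)
$L - U = \frac{67129}{112988} - -57817 = \frac{67129}{112988} + 57817 = \frac{6532694325}{112988}$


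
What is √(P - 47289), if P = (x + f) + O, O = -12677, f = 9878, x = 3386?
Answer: I*√46702 ≈ 216.11*I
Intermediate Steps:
P = 587 (P = (3386 + 9878) - 12677 = 13264 - 12677 = 587)
√(P - 47289) = √(587 - 47289) = √(-46702) = I*√46702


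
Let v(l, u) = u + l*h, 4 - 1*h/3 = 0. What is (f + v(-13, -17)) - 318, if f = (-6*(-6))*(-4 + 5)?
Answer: -455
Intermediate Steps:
h = 12 (h = 12 - 3*0 = 12 + 0 = 12)
f = 36 (f = 36*1 = 36)
v(l, u) = u + 12*l (v(l, u) = u + l*12 = u + 12*l)
(f + v(-13, -17)) - 318 = (36 + (-17 + 12*(-13))) - 318 = (36 + (-17 - 156)) - 318 = (36 - 173) - 318 = -137 - 318 = -455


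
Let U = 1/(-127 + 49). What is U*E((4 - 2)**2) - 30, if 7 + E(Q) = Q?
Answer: -779/26 ≈ -29.962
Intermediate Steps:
E(Q) = -7 + Q
U = -1/78 (U = 1/(-78) = -1/78 ≈ -0.012821)
U*E((4 - 2)**2) - 30 = -(-7 + (4 - 2)**2)/78 - 30 = -(-7 + 2**2)/78 - 30 = -(-7 + 4)/78 - 30 = -1/78*(-3) - 30 = 1/26 - 30 = -779/26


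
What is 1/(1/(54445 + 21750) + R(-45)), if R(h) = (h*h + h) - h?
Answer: 76195/154294876 ≈ 0.00049383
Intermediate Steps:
R(h) = h**2 (R(h) = (h**2 + h) - h = (h + h**2) - h = h**2)
1/(1/(54445 + 21750) + R(-45)) = 1/(1/(54445 + 21750) + (-45)**2) = 1/(1/76195 + 2025) = 1/(154294876/76195) = 76195/154294876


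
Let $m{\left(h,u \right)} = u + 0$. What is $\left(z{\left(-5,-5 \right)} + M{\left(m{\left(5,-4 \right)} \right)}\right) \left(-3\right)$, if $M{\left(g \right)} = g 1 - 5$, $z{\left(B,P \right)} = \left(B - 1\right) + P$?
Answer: $60$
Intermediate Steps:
$m{\left(h,u \right)} = u$
$z{\left(B,P \right)} = -1 + B + P$ ($z{\left(B,P \right)} = \left(-1 + B\right) + P = -1 + B + P$)
$M{\left(g \right)} = -5 + g$ ($M{\left(g \right)} = g - 5 = -5 + g$)
$\left(z{\left(-5,-5 \right)} + M{\left(m{\left(5,-4 \right)} \right)}\right) \left(-3\right) = \left(\left(-1 - 5 - 5\right) - 9\right) \left(-3\right) = \left(-11 - 9\right) \left(-3\right) = \left(-20\right) \left(-3\right) = 60$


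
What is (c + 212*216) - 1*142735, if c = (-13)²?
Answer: -96774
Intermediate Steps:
c = 169
(c + 212*216) - 1*142735 = (169 + 212*216) - 1*142735 = (169 + 45792) - 142735 = 45961 - 142735 = -96774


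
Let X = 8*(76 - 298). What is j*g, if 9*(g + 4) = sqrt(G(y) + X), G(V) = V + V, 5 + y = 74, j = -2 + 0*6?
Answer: 8 - 2*I*sqrt(182)/3 ≈ 8.0 - 8.9938*I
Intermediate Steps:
j = -2 (j = -2 + 0 = -2)
X = -1776 (X = 8*(-222) = -1776)
y = 69 (y = -5 + 74 = 69)
G(V) = 2*V
g = -4 + I*sqrt(182)/3 (g = -4 + sqrt(2*69 - 1776)/9 = -4 + sqrt(138 - 1776)/9 = -4 + sqrt(-1638)/9 = -4 + (3*I*sqrt(182))/9 = -4 + I*sqrt(182)/3 ≈ -4.0 + 4.4969*I)
j*g = -2*(-4 + I*sqrt(182)/3) = 8 - 2*I*sqrt(182)/3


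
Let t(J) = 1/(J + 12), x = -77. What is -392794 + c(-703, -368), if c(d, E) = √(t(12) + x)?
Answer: -392794 + I*√11082/12 ≈ -3.9279e+5 + 8.7726*I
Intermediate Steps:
t(J) = 1/(12 + J)
c(d, E) = I*√11082/12 (c(d, E) = √(1/(12 + 12) - 77) = √(1/24 - 77) = √(-1847/24) = I*√11082/12)
-392794 + c(-703, -368) = -392794 + I*√11082/12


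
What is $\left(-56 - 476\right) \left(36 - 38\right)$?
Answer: $1064$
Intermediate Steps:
$\left(-56 - 476\right) \left(36 - 38\right) = \left(-532\right) \left(-2\right) = 1064$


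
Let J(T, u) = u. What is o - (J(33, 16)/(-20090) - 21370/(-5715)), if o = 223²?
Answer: 570917357929/11481435 ≈ 49725.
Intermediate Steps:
o = 49729
o - (J(33, 16)/(-20090) - 21370/(-5715)) = 49729 - (16/(-20090) - 21370/(-5715)) = 49729 - (16*(-1/20090) - 21370*(-1/5715)) = 49729 - (-8/10045 + 4274/1143) = 49729 - 1*42923186/11481435 = 49729 - 42923186/11481435 = 570917357929/11481435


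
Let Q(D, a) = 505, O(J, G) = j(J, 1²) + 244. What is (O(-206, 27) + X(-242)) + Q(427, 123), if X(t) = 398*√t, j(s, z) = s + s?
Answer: 337 + 4378*I*√2 ≈ 337.0 + 6191.4*I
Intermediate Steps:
j(s, z) = 2*s
O(J, G) = 244 + 2*J (O(J, G) = 2*J + 244 = 244 + 2*J)
(O(-206, 27) + X(-242)) + Q(427, 123) = ((244 + 2*(-206)) + 398*√(-242)) + 505 = ((244 - 412) + 398*(11*I*√2)) + 505 = (-168 + 4378*I*√2) + 505 = 337 + 4378*I*√2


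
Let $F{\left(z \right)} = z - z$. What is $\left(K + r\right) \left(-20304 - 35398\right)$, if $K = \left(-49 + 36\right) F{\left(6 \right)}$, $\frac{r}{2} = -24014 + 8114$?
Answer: $1771323600$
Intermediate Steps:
$F{\left(z \right)} = 0$
$r = -31800$ ($r = 2 \left(-24014 + 8114\right) = 2 \left(-15900\right) = -31800$)
$K = 0$ ($K = \left(-49 + 36\right) 0 = \left(-13\right) 0 = 0$)
$\left(K + r\right) \left(-20304 - 35398\right) = \left(0 - 31800\right) \left(-20304 - 35398\right) = \left(-31800\right) \left(-55702\right) = 1771323600$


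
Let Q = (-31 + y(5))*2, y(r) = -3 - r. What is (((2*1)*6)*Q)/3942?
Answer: -52/219 ≈ -0.23744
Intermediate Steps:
Q = -78 (Q = (-31 + (-3 - 1*5))*2 = (-31 + (-3 - 5))*2 = (-31 - 8)*2 = -39*2 = -78)
(((2*1)*6)*Q)/3942 = (((2*1)*6)*(-78))/3942 = ((2*6)*(-78))*(1/3942) = (12*(-78))*(1/3942) = -936*1/3942 = -52/219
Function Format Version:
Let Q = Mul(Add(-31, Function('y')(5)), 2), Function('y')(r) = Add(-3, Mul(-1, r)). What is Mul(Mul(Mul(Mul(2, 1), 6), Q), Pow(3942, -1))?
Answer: Rational(-52, 219) ≈ -0.23744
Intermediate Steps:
Q = -78 (Q = Mul(Add(-31, Add(-3, Mul(-1, 5))), 2) = Mul(Add(-31, Add(-3, -5)), 2) = Mul(Add(-31, -8), 2) = Mul(-39, 2) = -78)
Mul(Mul(Mul(Mul(2, 1), 6), Q), Pow(3942, -1)) = Mul(Mul(Mul(Mul(2, 1), 6), -78), Pow(3942, -1)) = Mul(Mul(Mul(2, 6), -78), Rational(1, 3942)) = Mul(Mul(12, -78), Rational(1, 3942)) = Mul(-936, Rational(1, 3942)) = Rational(-52, 219)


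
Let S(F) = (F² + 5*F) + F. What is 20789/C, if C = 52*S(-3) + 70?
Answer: -20789/398 ≈ -52.234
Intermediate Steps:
S(F) = F² + 6*F
C = -398 (C = 52*(-3*(6 - 3)) + 70 = 52*(-3*3) + 70 = 52*(-9) + 70 = -468 + 70 = -398)
20789/C = 20789/(-398) = 20789*(-1/398) = -20789/398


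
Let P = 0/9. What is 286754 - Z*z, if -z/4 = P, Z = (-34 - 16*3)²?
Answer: 286754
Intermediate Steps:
P = 0 (P = 0*(⅑) = 0)
Z = 6724 (Z = (-34 - 48)² = (-82)² = 6724)
z = 0 (z = -4*0 = 0)
286754 - Z*z = 286754 - 6724*0 = 286754 - 1*0 = 286754 + 0 = 286754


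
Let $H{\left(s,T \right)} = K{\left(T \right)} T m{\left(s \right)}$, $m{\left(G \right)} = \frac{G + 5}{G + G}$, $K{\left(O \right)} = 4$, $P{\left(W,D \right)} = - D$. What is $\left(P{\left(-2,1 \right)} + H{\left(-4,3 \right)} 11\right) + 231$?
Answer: $\frac{427}{2} \approx 213.5$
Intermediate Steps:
$m{\left(G \right)} = \frac{5 + G}{2 G}$
$H{\left(s,T \right)} = \frac{2 T \left(5 + s\right)}{s}$ ($H{\left(s,T \right)} = 4 T \frac{5 + s}{2 s} = \frac{2 T \left(5 + s\right)}{s}$)
$\left(P{\left(-2,1 \right)} + H{\left(-4,3 \right)} 11\right) + 231 = \left(\left(-1\right) 1 + 2 \cdot 3 \frac{1}{-4} \left(5 - 4\right) 11\right) + 231 = \left(-1 + 2 \cdot 3 \left(- \frac{1}{4}\right) 1 \cdot 11\right) + 231 = \left(-1 - \frac{33}{2}\right) + 231 = - \frac{35}{2} + 231 = \frac{427}{2}$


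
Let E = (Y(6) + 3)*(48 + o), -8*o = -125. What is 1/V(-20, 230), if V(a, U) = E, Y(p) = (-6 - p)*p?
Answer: -8/35121 ≈ -0.00022778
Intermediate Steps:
o = 125/8 (o = -⅛*(-125) = 125/8 ≈ 15.625)
Y(p) = p*(-6 - p)
E = -35121/8 (E = (-1*6*(6 + 6) + 3)*(48 + 125/8) = (-1*6*12 + 3)*(509/8) = (-72 + 3)*(509/8) = -69*509/8 = -35121/8 ≈ -4390.1)
V(a, U) = -35121/8
1/V(-20, 230) = 1/(-35121/8) = -8/35121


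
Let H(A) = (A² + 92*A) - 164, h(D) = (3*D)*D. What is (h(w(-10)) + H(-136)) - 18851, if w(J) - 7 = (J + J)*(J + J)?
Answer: 483916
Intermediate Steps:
w(J) = 7 + 4*J² (w(J) = 7 + (J + J)*(J + J) = 7 + (2*J)*(2*J) = 7 + 4*J²)
h(D) = 3*D²
H(A) = -164 + A² + 92*A
(h(w(-10)) + H(-136)) - 18851 = (3*(7 + 4*(-10)²)² + (-164 + (-136)² + 92*(-136))) - 18851 = (3*(7 + 4*100)² + (-164 + 18496 - 12512)) - 18851 = (3*(7 + 400)² + 5820) - 18851 = (3*407² + 5820) - 18851 = (3*165649 + 5820) - 18851 = (496947 + 5820) - 18851 = 502767 - 18851 = 483916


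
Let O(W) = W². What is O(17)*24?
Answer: 6936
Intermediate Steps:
O(17)*24 = 17²*24 = 289*24 = 6936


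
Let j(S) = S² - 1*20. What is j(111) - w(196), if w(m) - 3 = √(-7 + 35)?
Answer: 12298 - 2*√7 ≈ 12293.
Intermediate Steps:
w(m) = 3 + 2*√7 (w(m) = 3 + √(-7 + 35) = 3 + √28 = 3 + 2*√7)
j(S) = -20 + S² (j(S) = S² - 20 = -20 + S²)
j(111) - w(196) = (-20 + 111²) - (3 + 2*√7) = (-20 + 12321) + (-3 - 2*√7) = 12301 + (-3 - 2*√7) = 12298 - 2*√7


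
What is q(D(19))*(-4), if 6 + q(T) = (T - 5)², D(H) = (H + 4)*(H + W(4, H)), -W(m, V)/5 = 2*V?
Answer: -62031352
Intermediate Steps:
W(m, V) = -10*V
D(H) = -9*H*(4 + H) (D(H) = (H + 4)*(H - 10*H) = (4 + H)*(-9*H) = -9*H*(4 + H))
q(T) = -6 + (-5 + T)² (q(T) = -6 + (T - 5)² = -6 + (-5 + T)²)
q(D(19))*(-4) = (-6 + (-5 + 9*19*(-4 - 1*19))²)*(-4) = (-6 + (-5 + 9*19*(-4 - 19))²)*(-4) = (-6 + (-5 + 9*19*(-23))²)*(-4) = (-6 + (-5 - 3933)²)*(-4) = (-6 + (-3938)²)*(-4) = (-6 + 15507844)*(-4) = 15507838*(-4) = -62031352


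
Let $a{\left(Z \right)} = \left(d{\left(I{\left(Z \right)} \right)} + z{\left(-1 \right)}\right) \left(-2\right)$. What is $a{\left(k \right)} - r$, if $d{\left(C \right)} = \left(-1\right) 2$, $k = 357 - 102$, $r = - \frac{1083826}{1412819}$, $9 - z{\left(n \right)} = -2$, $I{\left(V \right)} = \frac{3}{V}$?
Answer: $- \frac{24346916}{1412819} \approx -17.233$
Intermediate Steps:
$z{\left(n \right)} = 11$ ($z{\left(n \right)} = 9 - -2 = 9 + 2 = 11$)
$r = - \frac{1083826}{1412819}$ ($r = \left(-1083826\right) \frac{1}{1412819} = - \frac{1083826}{1412819} \approx -0.76714$)
$k = 255$ ($k = 357 - 102 = 255$)
$d{\left(C \right)} = -2$
$a{\left(Z \right)} = -18$ ($a{\left(Z \right)} = \left(-2 + 11\right) \left(-2\right) = 9 \left(-2\right) = -18$)
$a{\left(k \right)} - r = -18 - - \frac{1083826}{1412819} = -18 + \frac{1083826}{1412819} = - \frac{24346916}{1412819}$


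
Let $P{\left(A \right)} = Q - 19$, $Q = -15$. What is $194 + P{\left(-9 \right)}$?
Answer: $160$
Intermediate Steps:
$P{\left(A \right)} = -34$ ($P{\left(A \right)} = -15 - 19 = -34$)
$194 + P{\left(-9 \right)} = 194 - 34 = 160$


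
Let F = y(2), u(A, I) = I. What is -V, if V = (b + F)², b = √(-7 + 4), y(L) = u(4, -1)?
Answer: 2 + 2*I*√3 ≈ 2.0 + 3.4641*I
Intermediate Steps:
y(L) = -1
F = -1
b = I*√3 (b = √(-3) = I*√3 ≈ 1.732*I)
V = (-1 + I*√3)² (V = (I*√3 - 1)² = (-1 + I*√3)² ≈ -2.0 - 3.4641*I)
-V = -(1 - I*√3)²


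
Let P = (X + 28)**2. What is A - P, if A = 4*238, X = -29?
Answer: 951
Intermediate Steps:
A = 952
P = 1 (P = (-29 + 28)**2 = (-1)**2 = 1)
A - P = 952 - 1*1 = 952 - 1 = 951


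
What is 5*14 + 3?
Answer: 73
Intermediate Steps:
5*14 + 3 = 70 + 3 = 73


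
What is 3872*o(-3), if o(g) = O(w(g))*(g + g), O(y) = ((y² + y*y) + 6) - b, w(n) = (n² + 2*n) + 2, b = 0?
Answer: -1300992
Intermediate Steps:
w(n) = 2 + n² + 2*n
O(y) = 6 + 2*y² (O(y) = ((y² + y*y) + 6) - 1*0 = ((y² + y²) + 6) + 0 = (2*y² + 6) + 0 = (6 + 2*y²) + 0 = 6 + 2*y²)
o(g) = 2*g*(6 + 2*(2 + g² + 2*g)²) (o(g) = (6 + 2*(2 + g² + 2*g)²)*(g + g) = (6 + 2*(2 + g² + 2*g)²)*(2*g) = 2*g*(6 + 2*(2 + g² + 2*g)²))
3872*o(-3) = 3872*(4*(-3)*(3 + (2 + (-3)² + 2*(-3))²)) = 3872*(4*(-3)*(3 + (2 + 9 - 6)²)) = 3872*(4*(-3)*(3 + 5²)) = 3872*(4*(-3)*(3 + 25)) = 3872*(4*(-3)*28) = 3872*(-336) = -1300992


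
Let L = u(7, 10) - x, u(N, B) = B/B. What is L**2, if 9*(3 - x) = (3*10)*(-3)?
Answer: 144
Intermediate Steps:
x = 13 (x = 3 - 3*10*(-3)/9 = 3 - 10*(-3)/3 = 3 - 1/9*(-90) = 3 + 10 = 13)
u(N, B) = 1
L = -12 (L = 1 - 1*13 = 1 - 13 = -12)
L**2 = (-12)**2 = 144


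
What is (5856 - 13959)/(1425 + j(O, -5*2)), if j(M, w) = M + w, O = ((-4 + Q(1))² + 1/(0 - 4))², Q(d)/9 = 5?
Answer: -129648/45221369 ≈ -0.0028670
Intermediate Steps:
Q(d) = 45 (Q(d) = 9*5 = 45)
O = 45198729/16 (O = ((-4 + 45)² + 1/(0 - 4))² = (41² + 1/(-4))² = (1681 - ¼)² = (6723/4)² = 45198729/16 ≈ 2.8249e+6)
(5856 - 13959)/(1425 + j(O, -5*2)) = (5856 - 13959)/(1425 + (45198729/16 - 5*2)) = -8103/(1425 + (45198729/16 - 10)) = -8103/(1425 + 45198569/16) = -8103/45221369/16 = -8103*16/45221369 = -129648/45221369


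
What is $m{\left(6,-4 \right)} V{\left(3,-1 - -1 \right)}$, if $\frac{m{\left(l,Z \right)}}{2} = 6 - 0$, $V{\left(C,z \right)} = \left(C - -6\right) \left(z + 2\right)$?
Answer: $216$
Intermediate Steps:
$V{\left(C,z \right)} = \left(2 + z\right) \left(6 + C\right)$ ($V{\left(C,z \right)} = \left(C + 6\right) \left(2 + z\right) = \left(6 + C\right) \left(2 + z\right) = \left(2 + z\right) \left(6 + C\right)$)
$m{\left(l,Z \right)} = 12$ ($m{\left(l,Z \right)} = 2 \left(6 - 0\right) = 2 \left(6 + 0\right) = 2 \cdot 6 = 12$)
$m{\left(6,-4 \right)} V{\left(3,-1 - -1 \right)} = 12 \left(12 + 2 \cdot 3 + 6 \left(-1 - -1\right) + 3 \left(-1 - -1\right)\right) = 12 \left(12 + 6 + 6 \left(-1 + 1\right) + 3 \left(-1 + 1\right)\right) = 12 \left(12 + 6 + 6 \cdot 0 + 3 \cdot 0\right) = 12 \left(12 + 6 + 0 + 0\right) = 12 \cdot 18 = 216$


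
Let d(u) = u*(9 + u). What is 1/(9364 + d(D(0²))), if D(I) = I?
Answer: 1/9364 ≈ 0.00010679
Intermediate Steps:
1/(9364 + d(D(0²))) = 1/(9364 + 0²*(9 + 0²)) = 1/(9364 + 0*(9 + 0)) = 1/(9364 + 0*9) = 1/(9364 + 0) = 1/9364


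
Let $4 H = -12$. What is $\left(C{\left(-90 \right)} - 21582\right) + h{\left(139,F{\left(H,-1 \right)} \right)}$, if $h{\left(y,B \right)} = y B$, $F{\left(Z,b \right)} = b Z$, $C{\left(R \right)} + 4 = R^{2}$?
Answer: $-13069$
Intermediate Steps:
$H = -3$ ($H = \frac{1}{4} \left(-12\right) = -3$)
$C{\left(R \right)} = -4 + R^{2}$
$F{\left(Z,b \right)} = Z b$
$h{\left(y,B \right)} = B y$
$\left(C{\left(-90 \right)} - 21582\right) + h{\left(139,F{\left(H,-1 \right)} \right)} = \left(\left(-4 + \left(-90\right)^{2}\right) - 21582\right) + \left(-3\right) \left(-1\right) 139 = \left(\left(-4 + 8100\right) - 21582\right) + 3 \cdot 139 = \left(8096 - 21582\right) + 417 = -13486 + 417 = -13069$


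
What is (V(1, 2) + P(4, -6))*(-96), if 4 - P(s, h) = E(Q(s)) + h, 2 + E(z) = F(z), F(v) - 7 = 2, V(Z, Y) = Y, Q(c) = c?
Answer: -480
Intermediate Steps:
F(v) = 9 (F(v) = 7 + 2 = 9)
E(z) = 7 (E(z) = -2 + 9 = 7)
P(s, h) = -3 - h (P(s, h) = 4 - (7 + h) = 4 + (-7 - h) = -3 - h)
(V(1, 2) + P(4, -6))*(-96) = (2 + (-3 - 1*(-6)))*(-96) = (2 + (-3 + 6))*(-96) = (2 + 3)*(-96) = 5*(-96) = -480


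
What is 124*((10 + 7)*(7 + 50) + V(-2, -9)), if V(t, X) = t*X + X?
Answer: 121272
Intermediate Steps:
V(t, X) = X + X*t (V(t, X) = X*t + X = X + X*t)
124*((10 + 7)*(7 + 50) + V(-2, -9)) = 124*((10 + 7)*(7 + 50) - 9*(1 - 2)) = 124*(17*57 - 9*(-1)) = 124*(969 + 9) = 124*978 = 121272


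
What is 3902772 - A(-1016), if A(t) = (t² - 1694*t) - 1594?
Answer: 1151006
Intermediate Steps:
A(t) = -1594 + t² - 1694*t
3902772 - A(-1016) = 3902772 - (-1594 + (-1016)² - 1694*(-1016)) = 3902772 - (-1594 + 1032256 + 1721104) = 3902772 - 1*2751766 = 3902772 - 2751766 = 1151006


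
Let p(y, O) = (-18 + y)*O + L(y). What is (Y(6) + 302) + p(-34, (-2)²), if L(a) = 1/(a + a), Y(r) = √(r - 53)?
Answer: 6391/68 + I*√47 ≈ 93.985 + 6.8557*I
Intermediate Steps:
Y(r) = √(-53 + r)
L(a) = 1/(2*a)
p(y, O) = 1/(2*y) + O*(-18 + y) (p(y, O) = (-18 + y)*O + 1/(2*y) = O*(-18 + y) + 1/(2*y) = 1/(2*y) + O*(-18 + y))
(Y(6) + 302) + p(-34, (-2)²) = (√(-53 + 6) + 302) + (½ + (-2)²*(-34)*(-18 - 34))/(-34) = (√(-47) + 302) - (½ + 4*(-34)*(-52))/34 = (I*√47 + 302) - (½ + 7072)/34 = (302 + I*√47) - 1/34*14145/2 = (302 + I*√47) - 14145/68 = 6391/68 + I*√47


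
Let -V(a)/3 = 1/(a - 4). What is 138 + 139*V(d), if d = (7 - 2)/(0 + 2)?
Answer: 416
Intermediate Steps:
d = 5/2 ≈ 2.5000
V(a) = -3/(-4 + a) (V(a) = -3/(a - 4) = -3/(-4 + a))
138 + 139*V(d) = 138 + 139*(-3/(-4 + 5/2)) = 138 + 139*(-3/(-3/2)) = 138 + 139*(-3*(-⅔)) = 138 + 139*2 = 138 + 278 = 416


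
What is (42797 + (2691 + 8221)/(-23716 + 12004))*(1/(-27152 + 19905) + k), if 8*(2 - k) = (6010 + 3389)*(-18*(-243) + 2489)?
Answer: -2440717442251904165/7073072 ≈ -3.4507e+11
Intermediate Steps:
k = -64505321/8 (k = 2 - (6010 + 3389)*(-18*(-243) + 2489)/8 = 2 - 9399*(4374 + 2489)/8 = 2 - 9399*6863/8 = 2 - ⅛*64505337 = 2 - 64505337/8 = -64505321/8 ≈ -8.0632e+6)
(42797 + (2691 + 8221)/(-23716 + 12004))*(1/(-27152 + 19905) + k) = (42797 + (2691 + 8221)/(-23716 + 12004))*(1/(-27152 + 19905) - 64505321/8) = (42797 + 10912/(-11712))*(1/(-7247) - 64505321/8) = (42797 + 10912*(-1/11712))*(-1/7247 - 64505321/8) = (42797 - 341/366)*(-467470061295/57976) = (15663361/366)*(-467470061295/57976) = -2440717442251904165/7073072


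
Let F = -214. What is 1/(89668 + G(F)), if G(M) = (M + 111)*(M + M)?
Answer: 1/133752 ≈ 7.4765e-6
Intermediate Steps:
G(M) = 2*M*(111 + M) (G(M) = (111 + M)*(2*M) = 2*M*(111 + M))
1/(89668 + G(F)) = 1/(89668 + 2*(-214)*(111 - 214)) = 1/(89668 + 2*(-214)*(-103)) = 1/(89668 + 44084) = 1/133752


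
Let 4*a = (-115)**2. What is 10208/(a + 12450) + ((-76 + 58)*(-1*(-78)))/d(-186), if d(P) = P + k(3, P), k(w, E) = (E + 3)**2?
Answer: 423780332/699640525 ≈ 0.60571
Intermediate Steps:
k(w, E) = (3 + E)**2
a = 13225/4 (a = (1/4)*(-115)**2 = (1/4)*13225 = 13225/4 ≈ 3306.3)
d(P) = P + (3 + P)**2
10208/(a + 12450) + ((-76 + 58)*(-1*(-78)))/d(-186) = 10208/(13225/4 + 12450) + ((-76 + 58)*(-1*(-78)))/(-186 + (3 - 186)**2) = 10208/(63025/4) + (-18*78)/(-186 + (-183)**2) = 10208*(4/63025) - 1404/(-186 + 33489) = 40832/63025 - 1404/33303 = 40832/63025 - 1404*1/33303 = 40832/63025 - 468/11101 = 423780332/699640525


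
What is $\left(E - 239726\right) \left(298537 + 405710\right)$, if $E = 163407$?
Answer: $-53747426793$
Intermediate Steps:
$\left(E - 239726\right) \left(298537 + 405710\right) = \left(163407 - 239726\right) \left(298537 + 405710\right) = \left(-76319\right) 704247 = -53747426793$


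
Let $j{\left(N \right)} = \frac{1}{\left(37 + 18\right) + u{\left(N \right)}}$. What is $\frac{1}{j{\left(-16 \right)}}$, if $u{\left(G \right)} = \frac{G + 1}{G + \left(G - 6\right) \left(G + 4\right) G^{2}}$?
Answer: $\frac{3716225}{67568} \approx 55.0$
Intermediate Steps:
$u{\left(G \right)} = \frac{1 + G}{G + G^{2} \left(-6 + G\right) \left(4 + G\right)}$ ($u{\left(G \right)} = \frac{1 + G}{G + \left(-6 + G\right) \left(4 + G\right) G^{2}} = \frac{1 + G}{G + G^{2} \left(-6 + G\right) \left(4 + G\right)}$)
$j{\left(N \right)} = \frac{1}{55 + \frac{1 + N}{N \left(1 + N^{3} - 24 N - 2 N^{2}\right)}}$ ($j{\left(N \right)} = \frac{1}{\left(37 + 18\right) + \frac{1 + N}{N \left(1 + N^{3} - 24 N - 2 N^{2}\right)}} = \frac{1}{55 + \frac{1 + N}{N \left(1 + N^{3} - 24 N - 2 N^{2}\right)}}$)
$\frac{1}{j{\left(-16 \right)}} = \frac{1}{\left(-16\right) \frac{1}{1 - 16 + 55 \left(-16\right) \left(1 + \left(-16\right)^{3} - -384 - 2 \left(-16\right)^{2}\right)} \left(1 + \left(-16\right)^{3} - -384 - 2 \left(-16\right)^{2}\right)} = \frac{1}{\left(-16\right) \frac{1}{1 - 16 + 55 \left(-16\right) \left(1 - 4096 + 384 - 512\right)} \left(1 - 4096 + 384 - 512\right)} = \frac{1}{\left(-16\right) \frac{1}{1 - 16 + 55 \left(-16\right) \left(-4223\right)} \left(-4223\right)} = \frac{1}{\left(-16\right) \frac{1}{1 - 16 + 3716240} \left(-4223\right)} = \frac{1}{\left(-16\right) \frac{1}{3716225} \left(-4223\right)} = \frac{1}{\frac{67568}{3716225}} = \frac{3716225}{67568}$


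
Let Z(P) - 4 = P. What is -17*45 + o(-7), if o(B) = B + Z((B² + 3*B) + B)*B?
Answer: -947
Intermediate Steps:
Z(P) = 4 + P
o(B) = B + B*(4 + B² + 4*B) (o(B) = B + (4 + ((B² + 3*B) + B))*B = B + (4 + (B² + 4*B))*B = B + (4 + B² + 4*B)*B = B + B*(4 + B² + 4*B))
-17*45 + o(-7) = -17*45 - 7*(5 - 7*(4 - 7)) = -765 - 7*(5 - 7*(-3)) = -765 - 7*(5 + 21) = -765 - 7*26 = -765 - 182 = -947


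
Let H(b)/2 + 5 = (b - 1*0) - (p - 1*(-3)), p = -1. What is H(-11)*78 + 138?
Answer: -2670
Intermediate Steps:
H(b) = -14 + 2*b (H(b) = -10 + 2*((b - 1*0) - (-1 - 1*(-3))) = -10 + 2*((b + 0) - (-1 + 3)) = -10 + 2*(b - 1*2) = -10 + 2*(b - 2) = -10 + 2*(-2 + b) = -10 + (-4 + 2*b) = -14 + 2*b)
H(-11)*78 + 138 = (-14 + 2*(-11))*78 + 138 = (-14 - 22)*78 + 138 = -36*78 + 138 = -2808 + 138 = -2670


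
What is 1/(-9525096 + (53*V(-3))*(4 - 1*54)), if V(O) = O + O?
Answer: -1/9509196 ≈ -1.0516e-7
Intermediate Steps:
V(O) = 2*O
1/(-9525096 + (53*V(-3))*(4 - 1*54)) = 1/(-9525096 + (53*(2*(-3)))*(4 - 1*54)) = 1/(-9525096 + (53*(-6))*(4 - 54)) = 1/(-9525096 - 318*(-50)) = 1/(-9525096 + 15900) = 1/(-9509196) = -1/9509196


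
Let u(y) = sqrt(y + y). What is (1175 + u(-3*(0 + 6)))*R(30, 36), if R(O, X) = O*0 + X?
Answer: 42300 + 216*I ≈ 42300.0 + 216.0*I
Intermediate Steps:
u(y) = sqrt(2)*sqrt(y) (u(y) = sqrt(2*y) = sqrt(2)*sqrt(y))
R(O, X) = X (R(O, X) = 0 + X = X)
(1175 + u(-3*(0 + 6)))*R(30, 36) = (1175 + sqrt(2)*sqrt(-3*(0 + 6)))*36 = (1175 + sqrt(2)*sqrt(-3*6))*36 = (1175 + sqrt(2)*sqrt(-18))*36 = (1175 + sqrt(2)*(3*I*sqrt(2)))*36 = (1175 + 6*I)*36 = 42300 + 216*I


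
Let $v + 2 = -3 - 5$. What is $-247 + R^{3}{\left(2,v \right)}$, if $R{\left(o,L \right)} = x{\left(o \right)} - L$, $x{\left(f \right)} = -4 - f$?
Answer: $-183$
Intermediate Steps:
$v = -10$ ($v = -2 - 8 = -10$)
$R{\left(o,L \right)} = -4 - L - o$ ($R{\left(o,L \right)} = \left(-4 - o\right) - L = -4 - L - o$)
$-247 + R^{3}{\left(2,v \right)} = -247 + \left(-4 - -10 - 2\right)^{3} = -247 + \left(-4 + 10 - 2\right)^{3} = -247 + 4^{3} = -247 + 64 = -183$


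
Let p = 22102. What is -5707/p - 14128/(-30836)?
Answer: 34069001/170384318 ≈ 0.19995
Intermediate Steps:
-5707/p - 14128/(-30836) = -5707/22102 - 14128/(-30836) = -5707*1/22102 - 14128*(-1/30836) = -5707/22102 + 3532/7709 = 34069001/170384318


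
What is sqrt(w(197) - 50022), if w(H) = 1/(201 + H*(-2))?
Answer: I*sqrt(1863269671)/193 ≈ 223.66*I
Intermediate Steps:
w(H) = 1/(201 - 2*H)
sqrt(w(197) - 50022) = sqrt(-1/(-201 + 2*197) - 50022) = sqrt(-1/(-201 + 394) - 50022) = sqrt(-1/193 - 50022) = sqrt(-9654247/193) = I*sqrt(1863269671)/193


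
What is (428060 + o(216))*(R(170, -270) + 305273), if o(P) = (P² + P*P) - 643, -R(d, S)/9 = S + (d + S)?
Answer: 160698531587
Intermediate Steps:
R(d, S) = -18*S - 9*d (R(d, S) = -9*(S + (d + S)) = -9*(S + (S + d)) = -9*(d + 2*S) = -18*S - 9*d)
o(P) = -643 + 2*P² (o(P) = (P² + P²) - 643 = 2*P² - 643 = -643 + 2*P²)
(428060 + o(216))*(R(170, -270) + 305273) = (428060 + (-643 + 2*216²))*((-18*(-270) - 9*170) + 305273) = (428060 + (-643 + 2*46656))*((4860 - 1530) + 305273) = (428060 + (-643 + 93312))*(3330 + 305273) = (428060 + 92669)*308603 = 520729*308603 = 160698531587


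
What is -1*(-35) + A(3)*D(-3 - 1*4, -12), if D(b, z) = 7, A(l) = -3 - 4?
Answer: -14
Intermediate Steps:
A(l) = -7
-1*(-35) + A(3)*D(-3 - 1*4, -12) = -1*(-35) - 7*7 = 35 - 49 = -14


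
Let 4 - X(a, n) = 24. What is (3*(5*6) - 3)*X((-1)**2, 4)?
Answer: -1740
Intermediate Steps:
X(a, n) = -20 (X(a, n) = 4 - 1*24 = 4 - 24 = -20)
(3*(5*6) - 3)*X((-1)**2, 4) = (3*(5*6) - 3)*(-20) = (3*30 - 3)*(-20) = (90 - 3)*(-20) = 87*(-20) = -1740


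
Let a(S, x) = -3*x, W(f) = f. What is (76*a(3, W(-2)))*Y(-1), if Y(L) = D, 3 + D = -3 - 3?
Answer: -4104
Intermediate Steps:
D = -9 (D = -3 + (-3 - 3) = -3 - 6 = -9)
Y(L) = -9
(76*a(3, W(-2)))*Y(-1) = (76*(-3*(-2)))*(-9) = (76*6)*(-9) = 456*(-9) = -4104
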